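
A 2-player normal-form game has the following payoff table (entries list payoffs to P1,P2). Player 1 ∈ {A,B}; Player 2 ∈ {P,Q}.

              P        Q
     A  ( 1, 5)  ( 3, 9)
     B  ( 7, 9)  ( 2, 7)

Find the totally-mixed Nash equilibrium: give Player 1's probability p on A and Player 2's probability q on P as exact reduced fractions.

p=1/3, q=1/7

P1 indiff ⇒ q·1+(1-q)·3 = q·7+(1-q)·2 ⇒ q(-6) = (1-q)(-1) ⇒ q = 1/7
P2 indiff ⇒ p·5+(1-p)·9 = p·9+(1-p)·7 ⇒ p(-4) = (1-p)(-2) ⇒ p = 1/3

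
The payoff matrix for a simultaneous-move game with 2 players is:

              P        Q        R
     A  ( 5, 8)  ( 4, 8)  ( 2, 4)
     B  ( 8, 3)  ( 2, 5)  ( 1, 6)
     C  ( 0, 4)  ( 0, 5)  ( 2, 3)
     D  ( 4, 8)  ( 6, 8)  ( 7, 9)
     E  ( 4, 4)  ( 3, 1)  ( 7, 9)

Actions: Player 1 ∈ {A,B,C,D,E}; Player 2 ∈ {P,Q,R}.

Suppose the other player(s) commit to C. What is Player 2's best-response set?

BR_2 = {Q}

u_2(P vs C) = 4
u_2(Q vs C) = 5
u_2(R vs C) = 3
max payoff 5 at {Q}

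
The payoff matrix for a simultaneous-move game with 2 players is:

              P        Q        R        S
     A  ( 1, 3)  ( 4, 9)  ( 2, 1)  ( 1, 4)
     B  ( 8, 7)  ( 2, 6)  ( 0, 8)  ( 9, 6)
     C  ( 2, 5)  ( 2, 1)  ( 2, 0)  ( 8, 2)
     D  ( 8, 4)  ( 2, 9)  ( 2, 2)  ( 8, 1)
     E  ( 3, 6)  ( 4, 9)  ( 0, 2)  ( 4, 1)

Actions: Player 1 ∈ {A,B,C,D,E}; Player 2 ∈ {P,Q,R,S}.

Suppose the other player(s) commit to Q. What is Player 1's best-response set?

u_1(A vs Q) = 4
u_1(B vs Q) = 2
u_1(C vs Q) = 2
u_1(D vs Q) = 2
u_1(E vs Q) = 4
max payoff 4 at {A,E}

P1 best: {A,E}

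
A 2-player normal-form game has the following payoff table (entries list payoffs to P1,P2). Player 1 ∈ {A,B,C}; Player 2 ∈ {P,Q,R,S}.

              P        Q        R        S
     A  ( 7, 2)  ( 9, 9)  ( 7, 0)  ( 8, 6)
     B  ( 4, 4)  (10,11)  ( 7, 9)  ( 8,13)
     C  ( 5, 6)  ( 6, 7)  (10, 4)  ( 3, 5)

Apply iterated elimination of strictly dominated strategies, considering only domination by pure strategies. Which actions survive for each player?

IESDS → P1:{A,B} P2:{Q,S}

P2 drop P (Q beats it: A:9>2 B:11>4 C:7>6)
P2 drop R (Q beats it: A:9>0 B:11>9 C:7>4)
P1 drop C (A beats it: Q:9>6 S:8>3)
P1→{A,B} P2→{Q,S}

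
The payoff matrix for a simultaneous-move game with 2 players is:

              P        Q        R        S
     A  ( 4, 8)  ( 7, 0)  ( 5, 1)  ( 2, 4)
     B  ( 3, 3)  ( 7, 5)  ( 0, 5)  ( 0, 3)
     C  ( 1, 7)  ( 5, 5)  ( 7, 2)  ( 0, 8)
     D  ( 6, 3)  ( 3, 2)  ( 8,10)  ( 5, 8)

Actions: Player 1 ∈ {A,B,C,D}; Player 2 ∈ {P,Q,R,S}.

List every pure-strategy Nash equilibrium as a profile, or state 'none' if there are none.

Nash profiles: (B,Q), (D,R)

(A,P): not NE [P1→D gives 6>4]
(A,Q): not NE [P2→P gives 8>0]
(A,R): not NE [P1→D gives 8>5; P2→P gives 8>1]
(A,S): not NE [P1→D gives 5>2; P2→P gives 8>4]
(B,P): not NE [P1→D gives 6>3; P2→R gives 5>3]
(B,Q): NE
(B,R): not NE [P1→D gives 8>0]
(B,S): not NE [P1→D gives 5>0; P2→R gives 5>3]
(C,P): not NE [P1→D gives 6>1; P2→S gives 8>7]
(C,Q): not NE [P1→B gives 7>5; P2→S gives 8>5]
(C,R): not NE [P1→D gives 8>7; P2→S gives 8>2]
(C,S): not NE [P1→D gives 5>0]
(D,P): not NE [P2→R gives 10>3]
(D,Q): not NE [P1→B gives 7>3; P2→R gives 10>2]
(D,R): NE
(D,S): not NE [P2→R gives 10>8]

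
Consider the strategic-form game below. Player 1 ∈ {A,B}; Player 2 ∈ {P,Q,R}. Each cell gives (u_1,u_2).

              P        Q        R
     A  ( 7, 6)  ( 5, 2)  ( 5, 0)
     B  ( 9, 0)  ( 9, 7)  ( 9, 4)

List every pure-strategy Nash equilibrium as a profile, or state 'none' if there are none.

Nash profiles: (B,Q)

(A,P): not NE [P1→B gives 9>7]
(A,Q): not NE [P1→B gives 9>5; P2→P gives 6>2]
(A,R): not NE [P1→B gives 9>5; P2→P gives 6>0]
(B,P): not NE [P2→Q gives 7>0]
(B,Q): NE
(B,R): not NE [P2→Q gives 7>4]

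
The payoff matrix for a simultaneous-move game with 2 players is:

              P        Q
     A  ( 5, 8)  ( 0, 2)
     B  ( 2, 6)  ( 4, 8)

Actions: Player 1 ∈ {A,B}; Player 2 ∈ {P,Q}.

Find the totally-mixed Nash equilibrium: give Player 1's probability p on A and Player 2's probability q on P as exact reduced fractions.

P1 indiff ⇒ q·5+(1-q)·0 = q·2+(1-q)·4 ⇒ q(3) = (1-q)(4) ⇒ q = 4/7
P2 indiff ⇒ p·8+(1-p)·6 = p·2+(1-p)·8 ⇒ p(6) = (1-p)(2) ⇒ p = 1/4

P1 mixes 1/4 on A; P2 mixes 4/7 on P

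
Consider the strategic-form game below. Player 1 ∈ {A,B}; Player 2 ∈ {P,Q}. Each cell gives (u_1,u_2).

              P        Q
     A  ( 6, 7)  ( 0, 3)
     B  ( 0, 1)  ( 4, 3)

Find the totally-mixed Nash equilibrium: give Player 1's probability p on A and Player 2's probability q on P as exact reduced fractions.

P1 indiff ⇒ q·6+(1-q)·0 = q·0+(1-q)·4 ⇒ q(6) = (1-q)(4) ⇒ q = 2/5
P2 indiff ⇒ p·7+(1-p)·1 = p·3+(1-p)·3 ⇒ p(4) = (1-p)(2) ⇒ p = 1/3

P1 mixes 1/3 on A; P2 mixes 2/5 on P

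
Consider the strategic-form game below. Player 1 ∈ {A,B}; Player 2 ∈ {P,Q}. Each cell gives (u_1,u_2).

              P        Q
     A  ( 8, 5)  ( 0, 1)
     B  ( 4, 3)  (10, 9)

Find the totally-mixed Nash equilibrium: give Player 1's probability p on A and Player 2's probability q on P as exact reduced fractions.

p=3/5, q=5/7

P1 indiff ⇒ q·8+(1-q)·0 = q·4+(1-q)·10 ⇒ q(4) = (1-q)(10) ⇒ q = 5/7
P2 indiff ⇒ p·5+(1-p)·3 = p·1+(1-p)·9 ⇒ p(4) = (1-p)(6) ⇒ p = 3/5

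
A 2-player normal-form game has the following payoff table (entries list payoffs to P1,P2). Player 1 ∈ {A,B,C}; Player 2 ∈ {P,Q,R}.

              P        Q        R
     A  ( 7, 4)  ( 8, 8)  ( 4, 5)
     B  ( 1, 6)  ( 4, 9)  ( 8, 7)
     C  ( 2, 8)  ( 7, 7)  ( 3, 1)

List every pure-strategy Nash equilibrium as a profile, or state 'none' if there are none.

(A,P): not NE [P2→Q gives 8>4]
(A,Q): NE
(A,R): not NE [P1→B gives 8>4; P2→Q gives 8>5]
(B,P): not NE [P1→A gives 7>1; P2→Q gives 9>6]
(B,Q): not NE [P1→A gives 8>4]
(B,R): not NE [P2→Q gives 9>7]
(C,P): not NE [P1→A gives 7>2]
(C,Q): not NE [P1→A gives 8>7; P2→P gives 8>7]
(C,R): not NE [P1→B gives 8>3; P2→P gives 8>1]

Nash profiles: (A,Q)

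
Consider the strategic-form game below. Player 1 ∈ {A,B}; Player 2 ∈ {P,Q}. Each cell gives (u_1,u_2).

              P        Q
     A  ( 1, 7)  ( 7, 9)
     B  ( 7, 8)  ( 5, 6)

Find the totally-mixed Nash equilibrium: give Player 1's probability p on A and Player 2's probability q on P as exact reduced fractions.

p=1/2, q=1/4

P1 indiff ⇒ q·1+(1-q)·7 = q·7+(1-q)·5 ⇒ q(-6) = (1-q)(-2) ⇒ q = 1/4
P2 indiff ⇒ p·7+(1-p)·8 = p·9+(1-p)·6 ⇒ p(-2) = (1-p)(-2) ⇒ p = 1/2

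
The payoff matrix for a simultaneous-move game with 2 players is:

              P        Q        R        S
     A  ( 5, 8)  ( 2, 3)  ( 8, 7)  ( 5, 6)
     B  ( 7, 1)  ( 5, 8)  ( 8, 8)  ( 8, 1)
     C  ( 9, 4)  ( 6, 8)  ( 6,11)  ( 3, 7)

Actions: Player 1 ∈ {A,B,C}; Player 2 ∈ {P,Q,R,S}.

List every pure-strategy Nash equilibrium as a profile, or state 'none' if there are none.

(A,P): not NE [P1→C gives 9>5]
(A,Q): not NE [P1→C gives 6>2; P2→P gives 8>3]
(A,R): not NE [P2→P gives 8>7]
(A,S): not NE [P1→B gives 8>5; P2→P gives 8>6]
(B,P): not NE [P1→C gives 9>7; P2→R gives 8>1]
(B,Q): not NE [P1→C gives 6>5]
(B,R): NE
(B,S): not NE [P2→R gives 8>1]
(C,P): not NE [P2→R gives 11>4]
(C,Q): not NE [P2→R gives 11>8]
(C,R): not NE [P1→B gives 8>6]
(C,S): not NE [P1→B gives 8>3; P2→R gives 11>7]

NE set: (B,R)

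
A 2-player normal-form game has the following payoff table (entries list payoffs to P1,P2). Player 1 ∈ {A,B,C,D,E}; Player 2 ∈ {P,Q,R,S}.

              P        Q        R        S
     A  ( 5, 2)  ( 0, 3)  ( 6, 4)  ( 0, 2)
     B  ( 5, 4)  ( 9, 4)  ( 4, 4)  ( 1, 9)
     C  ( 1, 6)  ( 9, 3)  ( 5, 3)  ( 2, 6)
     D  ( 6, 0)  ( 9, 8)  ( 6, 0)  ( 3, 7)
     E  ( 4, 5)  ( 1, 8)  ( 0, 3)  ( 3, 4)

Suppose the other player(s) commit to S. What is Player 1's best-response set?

u_1(A vs S) = 0
u_1(B vs S) = 1
u_1(C vs S) = 2
u_1(D vs S) = 3
u_1(E vs S) = 3
max payoff 3 at {D,E}

BR_1 = {D,E}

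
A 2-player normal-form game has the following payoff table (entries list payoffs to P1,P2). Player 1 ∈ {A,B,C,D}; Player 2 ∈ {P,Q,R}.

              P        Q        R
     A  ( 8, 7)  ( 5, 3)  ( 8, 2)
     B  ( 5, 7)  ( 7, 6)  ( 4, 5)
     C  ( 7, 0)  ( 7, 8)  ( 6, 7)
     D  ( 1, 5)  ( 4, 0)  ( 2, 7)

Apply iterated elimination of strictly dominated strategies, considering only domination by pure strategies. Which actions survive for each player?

IESDS → P1:{A,B,C} P2:{P,Q}

P1 drop D (A beats it: P:8>1 Q:5>4 R:8>2)
P2 drop R (Q beats it: A:3>2 B:6>5 C:8>7)
P1→{A,B,C} P2→{P,Q}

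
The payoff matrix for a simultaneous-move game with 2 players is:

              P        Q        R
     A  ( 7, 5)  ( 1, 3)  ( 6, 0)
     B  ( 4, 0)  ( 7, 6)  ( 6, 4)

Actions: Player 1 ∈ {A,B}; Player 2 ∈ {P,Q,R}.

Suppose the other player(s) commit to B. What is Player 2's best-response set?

u_2(P vs B) = 0
u_2(Q vs B) = 6
u_2(R vs B) = 4
max payoff 6 at {Q}

BR_2 = {Q}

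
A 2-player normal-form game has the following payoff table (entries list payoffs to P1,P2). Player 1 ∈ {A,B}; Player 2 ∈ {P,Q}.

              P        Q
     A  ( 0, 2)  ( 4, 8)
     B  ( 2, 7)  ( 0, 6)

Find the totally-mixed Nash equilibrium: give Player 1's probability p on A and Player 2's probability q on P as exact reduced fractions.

P1 mixes 1/7 on A; P2 mixes 2/3 on P

P1 indiff ⇒ q·0+(1-q)·4 = q·2+(1-q)·0 ⇒ q(-2) = (1-q)(-4) ⇒ q = 2/3
P2 indiff ⇒ p·2+(1-p)·7 = p·8+(1-p)·6 ⇒ p(-6) = (1-p)(-1) ⇒ p = 1/7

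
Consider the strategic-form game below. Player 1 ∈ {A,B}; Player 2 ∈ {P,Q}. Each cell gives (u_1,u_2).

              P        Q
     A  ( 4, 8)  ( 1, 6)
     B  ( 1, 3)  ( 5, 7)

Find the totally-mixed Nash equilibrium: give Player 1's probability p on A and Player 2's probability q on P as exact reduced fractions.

p=2/3, q=4/7

P1 indiff ⇒ q·4+(1-q)·1 = q·1+(1-q)·5 ⇒ q(3) = (1-q)(4) ⇒ q = 4/7
P2 indiff ⇒ p·8+(1-p)·3 = p·6+(1-p)·7 ⇒ p(2) = (1-p)(4) ⇒ p = 2/3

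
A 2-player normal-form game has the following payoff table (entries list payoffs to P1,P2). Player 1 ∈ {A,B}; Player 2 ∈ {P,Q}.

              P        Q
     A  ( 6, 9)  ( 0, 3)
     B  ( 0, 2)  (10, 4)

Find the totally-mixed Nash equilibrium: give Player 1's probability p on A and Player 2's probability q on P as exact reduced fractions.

(p,q) = (1/4, 5/8)

P1 indiff ⇒ q·6+(1-q)·0 = q·0+(1-q)·10 ⇒ q(6) = (1-q)(10) ⇒ q = 5/8
P2 indiff ⇒ p·9+(1-p)·2 = p·3+(1-p)·4 ⇒ p(6) = (1-p)(2) ⇒ p = 1/4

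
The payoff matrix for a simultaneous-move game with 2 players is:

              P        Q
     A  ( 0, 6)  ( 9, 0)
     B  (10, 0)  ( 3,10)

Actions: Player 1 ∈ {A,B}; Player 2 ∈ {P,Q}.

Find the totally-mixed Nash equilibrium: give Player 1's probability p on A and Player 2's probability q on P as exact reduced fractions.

P1 indiff ⇒ q·0+(1-q)·9 = q·10+(1-q)·3 ⇒ q(-10) = (1-q)(-6) ⇒ q = 3/8
P2 indiff ⇒ p·6+(1-p)·0 = p·0+(1-p)·10 ⇒ p(6) = (1-p)(10) ⇒ p = 5/8

P1 mixes 5/8 on A; P2 mixes 3/8 on P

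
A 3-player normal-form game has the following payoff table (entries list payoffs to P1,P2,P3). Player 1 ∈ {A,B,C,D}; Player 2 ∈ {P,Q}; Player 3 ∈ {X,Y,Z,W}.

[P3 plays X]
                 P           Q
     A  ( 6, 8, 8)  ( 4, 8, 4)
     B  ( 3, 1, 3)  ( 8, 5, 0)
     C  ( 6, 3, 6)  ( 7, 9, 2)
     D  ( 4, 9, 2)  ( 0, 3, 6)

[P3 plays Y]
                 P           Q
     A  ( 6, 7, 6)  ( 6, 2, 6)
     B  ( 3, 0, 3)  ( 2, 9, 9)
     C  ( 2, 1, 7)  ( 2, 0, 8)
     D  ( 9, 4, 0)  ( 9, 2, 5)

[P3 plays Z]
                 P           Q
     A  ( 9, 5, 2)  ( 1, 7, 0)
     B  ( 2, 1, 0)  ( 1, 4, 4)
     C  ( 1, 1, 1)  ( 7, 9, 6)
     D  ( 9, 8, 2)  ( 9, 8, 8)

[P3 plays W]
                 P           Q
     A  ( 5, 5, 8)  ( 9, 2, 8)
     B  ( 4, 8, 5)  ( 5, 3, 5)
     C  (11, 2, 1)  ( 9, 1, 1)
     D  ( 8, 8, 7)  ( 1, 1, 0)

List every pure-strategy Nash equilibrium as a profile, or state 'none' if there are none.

(A,P,X): NE
(A,P,Y): not NE [P1→D gives 9>6; P3→W gives 8>6]
(A,P,Z): not NE [P2→Q gives 7>5; P3→W gives 8>2]
(A,P,W): not NE [P1→C gives 11>5]
(A,Q,X): not NE [P1→B gives 8>4; P3→W gives 8>4]
(A,Q,Y): not NE [P1→D gives 9>6; P2→P gives 7>2; P3→W gives 8>6]
(A,Q,Z): not NE [P1→D gives 9>1; P3→W gives 8>0]
(A,Q,W): not NE [P2→P gives 5>2]
(B,P,X): not NE [P1→C gives 6>3; P2→Q gives 5>1; P3→W gives 5>3]
(B,P,Y): not NE [P1→D gives 9>3; P2→Q gives 9>0; P3→W gives 5>3]
(B,P,Z): not NE [P1→D gives 9>2; P2→Q gives 4>1; P3→W gives 5>0]
(B,P,W): not NE [P1→C gives 11>4]
(B,Q,X): not NE [P3→Y gives 9>0]
(B,Q,Y): not NE [P1→D gives 9>2]
(B,Q,Z): not NE [P1→D gives 9>1; P3→Y gives 9>4]
(B,Q,W): not NE [P1→C gives 9>5; P2→P gives 8>3; P3→Y gives 9>5]
(C,P,X): not NE [P2→Q gives 9>3; P3→Y gives 7>6]
(C,P,Y): not NE [P1→D gives 9>2]
(C,P,Z): not NE [P1→D gives 9>1; P2→Q gives 9>1; P3→Y gives 7>1]
(C,P,W): not NE [P3→Y gives 7>1]
(C,Q,X): not NE [P1→B gives 8>7; P3→Y gives 8>2]
(C,Q,Y): not NE [P1→D gives 9>2; P2→P gives 1>0]
(C,Q,Z): not NE [P1→D gives 9>7; P3→Y gives 8>6]
(C,Q,W): not NE [P2→P gives 2>1; P3→Y gives 8>1]
(D,P,X): not NE [P1→C gives 6>4; P3→W gives 7>2]
(D,P,Y): not NE [P3→W gives 7>0]
(D,P,Z): not NE [P3→W gives 7>2]
(D,P,W): not NE [P1→C gives 11>8]
(D,Q,X): not NE [P1→B gives 8>0; P2→P gives 9>3; P3→Z gives 8>6]
(D,Q,Y): not NE [P2→P gives 4>2; P3→Z gives 8>5]
(D,Q,Z): NE
(D,Q,W): not NE [P1→C gives 9>1; P2→P gives 8>1; P3→Z gives 8>0]

NE set: (A,P,X), (D,Q,Z)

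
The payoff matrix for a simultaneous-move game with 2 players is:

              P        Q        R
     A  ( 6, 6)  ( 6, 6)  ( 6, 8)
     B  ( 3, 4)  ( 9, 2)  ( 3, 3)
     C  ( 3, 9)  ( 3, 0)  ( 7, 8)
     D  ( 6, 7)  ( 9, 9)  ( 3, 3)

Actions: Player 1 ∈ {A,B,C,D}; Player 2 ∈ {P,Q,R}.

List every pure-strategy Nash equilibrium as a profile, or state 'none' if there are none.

Nash profiles: (D,Q)

(A,P): not NE [P2→R gives 8>6]
(A,Q): not NE [P1→D gives 9>6; P2→R gives 8>6]
(A,R): not NE [P1→C gives 7>6]
(B,P): not NE [P1→D gives 6>3]
(B,Q): not NE [P2→P gives 4>2]
(B,R): not NE [P1→C gives 7>3; P2→P gives 4>3]
(C,P): not NE [P1→D gives 6>3]
(C,Q): not NE [P1→D gives 9>3; P2→P gives 9>0]
(C,R): not NE [P2→P gives 9>8]
(D,P): not NE [P2→Q gives 9>7]
(D,Q): NE
(D,R): not NE [P1→C gives 7>3; P2→Q gives 9>3]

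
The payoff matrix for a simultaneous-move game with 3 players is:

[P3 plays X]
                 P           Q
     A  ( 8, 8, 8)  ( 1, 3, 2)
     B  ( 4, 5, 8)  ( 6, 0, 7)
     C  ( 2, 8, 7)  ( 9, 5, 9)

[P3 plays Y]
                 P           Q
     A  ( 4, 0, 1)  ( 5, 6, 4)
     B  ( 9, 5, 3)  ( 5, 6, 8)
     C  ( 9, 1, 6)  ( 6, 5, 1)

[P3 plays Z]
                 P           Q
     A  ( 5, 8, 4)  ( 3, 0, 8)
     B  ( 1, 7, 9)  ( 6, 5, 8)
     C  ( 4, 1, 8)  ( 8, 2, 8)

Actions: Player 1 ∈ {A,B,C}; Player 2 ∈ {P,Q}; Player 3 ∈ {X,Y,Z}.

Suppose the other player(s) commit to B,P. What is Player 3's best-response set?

u_3(X vs B,P) = 8
u_3(Y vs B,P) = 3
u_3(Z vs B,P) = 9
max payoff 9 at {Z}

BR_3 = {Z}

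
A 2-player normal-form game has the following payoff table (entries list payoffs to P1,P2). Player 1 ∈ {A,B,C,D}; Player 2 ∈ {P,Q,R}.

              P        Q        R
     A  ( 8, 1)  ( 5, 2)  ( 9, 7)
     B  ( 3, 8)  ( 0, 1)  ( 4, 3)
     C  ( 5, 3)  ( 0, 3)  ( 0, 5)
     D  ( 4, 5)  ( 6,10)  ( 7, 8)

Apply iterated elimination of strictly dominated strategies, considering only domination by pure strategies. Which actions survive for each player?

P1 drop B (A beats it: P:8>3 Q:5>0 R:9>4)
P1 drop C (A beats it: P:8>5 Q:5>0 R:9>0)
P2 drop P (Q beats it: A:2>1 D:10>5)
P1→{A,D} P2→{Q,R}

Survivors P1:{A,D} P2:{Q,R}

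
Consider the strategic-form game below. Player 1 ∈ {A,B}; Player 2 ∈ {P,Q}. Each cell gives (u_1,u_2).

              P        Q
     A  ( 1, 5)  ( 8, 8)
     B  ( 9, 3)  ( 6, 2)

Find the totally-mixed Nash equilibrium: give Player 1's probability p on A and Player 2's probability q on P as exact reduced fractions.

p=1/4, q=1/5

P1 indiff ⇒ q·1+(1-q)·8 = q·9+(1-q)·6 ⇒ q(-8) = (1-q)(-2) ⇒ q = 1/5
P2 indiff ⇒ p·5+(1-p)·3 = p·8+(1-p)·2 ⇒ p(-3) = (1-p)(-1) ⇒ p = 1/4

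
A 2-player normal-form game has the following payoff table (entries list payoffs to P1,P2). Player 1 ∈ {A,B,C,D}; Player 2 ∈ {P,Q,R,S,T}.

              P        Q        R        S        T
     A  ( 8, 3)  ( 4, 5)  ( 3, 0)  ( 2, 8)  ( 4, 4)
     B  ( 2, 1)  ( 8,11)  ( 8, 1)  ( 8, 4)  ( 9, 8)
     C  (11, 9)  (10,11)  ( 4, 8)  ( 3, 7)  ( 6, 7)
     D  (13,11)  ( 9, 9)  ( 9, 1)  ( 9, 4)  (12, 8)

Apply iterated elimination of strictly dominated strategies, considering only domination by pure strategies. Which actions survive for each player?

IESDS → P1:{C,D} P2:{P,Q}

P1 drop A (C beats it: P:11>8 Q:10>4 R:4>3 S:3>2 T:6>4)
P1 drop B (D beats it: P:13>2 Q:9>8 R:9>8 S:9>8 T:12>9)
P2 drop R (P beats it: C:9>8 D:11>1)
P2 drop S (P beats it: C:9>7 D:11>4)
P2 drop T (P beats it: C:9>7 D:11>8)
P1→{C,D} P2→{P,Q}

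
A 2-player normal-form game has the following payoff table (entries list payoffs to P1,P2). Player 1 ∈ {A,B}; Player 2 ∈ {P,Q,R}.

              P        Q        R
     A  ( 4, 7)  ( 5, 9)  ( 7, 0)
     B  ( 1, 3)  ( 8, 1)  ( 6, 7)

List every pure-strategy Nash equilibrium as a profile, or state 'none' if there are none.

PSNE: ∅

(A,P): not NE [P2→Q gives 9>7]
(A,Q): not NE [P1→B gives 8>5]
(A,R): not NE [P2→Q gives 9>0]
(B,P): not NE [P1→A gives 4>1; P2→R gives 7>3]
(B,Q): not NE [P2→R gives 7>1]
(B,R): not NE [P1→A gives 7>6]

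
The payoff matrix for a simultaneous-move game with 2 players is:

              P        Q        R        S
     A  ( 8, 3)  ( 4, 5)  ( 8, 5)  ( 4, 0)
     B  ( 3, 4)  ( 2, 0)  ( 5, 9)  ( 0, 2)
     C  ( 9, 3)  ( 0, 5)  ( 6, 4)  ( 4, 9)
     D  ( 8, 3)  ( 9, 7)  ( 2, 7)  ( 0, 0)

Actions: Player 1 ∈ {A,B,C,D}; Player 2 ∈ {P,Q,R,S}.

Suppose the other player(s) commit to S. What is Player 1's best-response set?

u_1(A vs S) = 4
u_1(B vs S) = 0
u_1(C vs S) = 4
u_1(D vs S) = 0
max payoff 4 at {A,C}

P1 best: {A,C}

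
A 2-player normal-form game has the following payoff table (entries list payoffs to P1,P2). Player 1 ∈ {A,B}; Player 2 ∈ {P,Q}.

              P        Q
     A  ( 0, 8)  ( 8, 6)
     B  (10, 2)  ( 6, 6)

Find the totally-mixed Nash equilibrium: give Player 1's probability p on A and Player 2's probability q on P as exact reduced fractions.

P1 indiff ⇒ q·0+(1-q)·8 = q·10+(1-q)·6 ⇒ q(-10) = (1-q)(-2) ⇒ q = 1/6
P2 indiff ⇒ p·8+(1-p)·2 = p·6+(1-p)·6 ⇒ p(2) = (1-p)(4) ⇒ p = 2/3

p=2/3, q=1/6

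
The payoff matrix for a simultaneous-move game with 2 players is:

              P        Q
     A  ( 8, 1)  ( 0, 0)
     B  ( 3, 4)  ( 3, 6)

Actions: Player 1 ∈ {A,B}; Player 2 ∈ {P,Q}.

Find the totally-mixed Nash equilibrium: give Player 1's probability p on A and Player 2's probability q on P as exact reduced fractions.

P1 indiff ⇒ q·8+(1-q)·0 = q·3+(1-q)·3 ⇒ q(5) = (1-q)(3) ⇒ q = 3/8
P2 indiff ⇒ p·1+(1-p)·4 = p·0+(1-p)·6 ⇒ p(1) = (1-p)(2) ⇒ p = 2/3

p=2/3, q=3/8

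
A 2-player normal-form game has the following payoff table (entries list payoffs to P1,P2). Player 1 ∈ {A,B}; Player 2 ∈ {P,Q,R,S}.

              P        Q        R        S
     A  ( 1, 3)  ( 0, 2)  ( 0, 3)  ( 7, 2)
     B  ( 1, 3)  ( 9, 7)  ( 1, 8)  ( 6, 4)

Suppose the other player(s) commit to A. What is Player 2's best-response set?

u_2(P vs A) = 3
u_2(Q vs A) = 2
u_2(R vs A) = 3
u_2(S vs A) = 2
max payoff 3 at {P,R}

BR_2 = {P,R}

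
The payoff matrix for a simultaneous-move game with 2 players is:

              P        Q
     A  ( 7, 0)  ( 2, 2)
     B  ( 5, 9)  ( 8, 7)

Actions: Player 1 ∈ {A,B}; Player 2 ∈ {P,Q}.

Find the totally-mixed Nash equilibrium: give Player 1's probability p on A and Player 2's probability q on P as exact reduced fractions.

(p,q) = (1/2, 3/4)

P1 indiff ⇒ q·7+(1-q)·2 = q·5+(1-q)·8 ⇒ q(2) = (1-q)(6) ⇒ q = 3/4
P2 indiff ⇒ p·0+(1-p)·9 = p·2+(1-p)·7 ⇒ p(-2) = (1-p)(-2) ⇒ p = 1/2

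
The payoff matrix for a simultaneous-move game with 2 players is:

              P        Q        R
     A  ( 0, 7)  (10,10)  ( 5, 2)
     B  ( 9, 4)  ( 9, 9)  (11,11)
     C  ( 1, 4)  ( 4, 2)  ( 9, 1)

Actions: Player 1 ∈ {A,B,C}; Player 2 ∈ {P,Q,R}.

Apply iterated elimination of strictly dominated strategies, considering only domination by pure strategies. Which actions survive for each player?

Remaining: P1:{A,B} P2:{Q,R}

P1 drop C (B beats it: P:9>1 Q:9>4 R:11>9)
P2 drop P (Q beats it: A:10>7 B:9>4)
P1→{A,B} P2→{Q,R}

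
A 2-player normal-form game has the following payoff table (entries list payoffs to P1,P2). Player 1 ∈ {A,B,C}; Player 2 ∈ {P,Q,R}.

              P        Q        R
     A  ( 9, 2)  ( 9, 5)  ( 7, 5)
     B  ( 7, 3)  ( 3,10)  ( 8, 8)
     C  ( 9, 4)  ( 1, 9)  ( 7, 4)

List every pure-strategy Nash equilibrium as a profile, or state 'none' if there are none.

NE set: (A,Q)

(A,P): not NE [P2→R gives 5>2]
(A,Q): NE
(A,R): not NE [P1→B gives 8>7]
(B,P): not NE [P1→C gives 9>7; P2→Q gives 10>3]
(B,Q): not NE [P1→A gives 9>3]
(B,R): not NE [P2→Q gives 10>8]
(C,P): not NE [P2→Q gives 9>4]
(C,Q): not NE [P1→A gives 9>1]
(C,R): not NE [P1→B gives 8>7; P2→Q gives 9>4]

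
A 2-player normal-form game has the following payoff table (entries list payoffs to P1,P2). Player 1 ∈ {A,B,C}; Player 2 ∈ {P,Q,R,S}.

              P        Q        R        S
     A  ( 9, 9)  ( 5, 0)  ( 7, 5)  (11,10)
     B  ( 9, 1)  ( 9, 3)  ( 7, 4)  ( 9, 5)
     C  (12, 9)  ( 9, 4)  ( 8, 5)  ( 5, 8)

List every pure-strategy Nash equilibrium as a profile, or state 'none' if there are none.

(A,P): not NE [P1→C gives 12>9; P2→S gives 10>9]
(A,Q): not NE [P1→C gives 9>5; P2→S gives 10>0]
(A,R): not NE [P1→C gives 8>7; P2→S gives 10>5]
(A,S): NE
(B,P): not NE [P1→C gives 12>9; P2→S gives 5>1]
(B,Q): not NE [P2→S gives 5>3]
(B,R): not NE [P1→C gives 8>7; P2→S gives 5>4]
(B,S): not NE [P1→A gives 11>9]
(C,P): NE
(C,Q): not NE [P2→P gives 9>4]
(C,R): not NE [P2→P gives 9>5]
(C,S): not NE [P1→A gives 11>5; P2→P gives 9>8]

NE set: (A,S), (C,P)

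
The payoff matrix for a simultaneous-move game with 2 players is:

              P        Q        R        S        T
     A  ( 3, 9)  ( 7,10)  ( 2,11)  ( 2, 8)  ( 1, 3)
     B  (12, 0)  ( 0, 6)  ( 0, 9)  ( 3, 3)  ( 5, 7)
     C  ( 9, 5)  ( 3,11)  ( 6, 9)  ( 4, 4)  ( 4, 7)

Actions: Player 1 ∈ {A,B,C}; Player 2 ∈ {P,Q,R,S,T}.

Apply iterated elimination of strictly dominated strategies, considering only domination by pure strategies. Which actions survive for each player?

IESDS → P1:{A,C} P2:{Q,R}

P2 drop P (Q beats it: A:10>9 B:6>0 C:11>5)
P2 drop S (Q beats it: A:10>8 B:6>3 C:11>4)
P2 drop T (R beats it: A:11>3 B:9>7 C:9>7)
P1 drop B (A beats it: Q:7>0 R:2>0)
P1→{A,C} P2→{Q,R}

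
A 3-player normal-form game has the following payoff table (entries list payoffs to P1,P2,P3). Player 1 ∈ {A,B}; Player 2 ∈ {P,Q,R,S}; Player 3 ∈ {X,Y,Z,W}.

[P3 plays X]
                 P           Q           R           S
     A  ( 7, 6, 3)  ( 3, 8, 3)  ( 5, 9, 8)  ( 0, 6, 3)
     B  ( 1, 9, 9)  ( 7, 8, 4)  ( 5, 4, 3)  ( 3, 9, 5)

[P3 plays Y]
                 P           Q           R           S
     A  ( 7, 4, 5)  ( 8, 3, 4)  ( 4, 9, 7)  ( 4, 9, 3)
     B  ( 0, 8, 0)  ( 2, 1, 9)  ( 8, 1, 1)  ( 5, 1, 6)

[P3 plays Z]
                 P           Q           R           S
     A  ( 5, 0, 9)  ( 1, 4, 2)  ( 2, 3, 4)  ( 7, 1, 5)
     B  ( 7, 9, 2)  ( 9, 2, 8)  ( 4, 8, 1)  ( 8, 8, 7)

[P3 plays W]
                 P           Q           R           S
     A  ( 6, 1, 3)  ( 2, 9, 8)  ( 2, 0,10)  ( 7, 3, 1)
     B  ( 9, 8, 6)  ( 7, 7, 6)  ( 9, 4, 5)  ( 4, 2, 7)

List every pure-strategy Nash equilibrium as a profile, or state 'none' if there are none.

Equilibria: none

(A,P,X): not NE [P2→R gives 9>6; P3→Z gives 9>3]
(A,P,Y): not NE [P2→S gives 9>4; P3→Z gives 9>5]
(A,P,Z): not NE [P1→B gives 7>5; P2→Q gives 4>0]
(A,P,W): not NE [P1→B gives 9>6; P2→Q gives 9>1; P3→Z gives 9>3]
(A,Q,X): not NE [P1→B gives 7>3; P2→R gives 9>8; P3→W gives 8>3]
(A,Q,Y): not NE [P2→S gives 9>3; P3→W gives 8>4]
(A,Q,Z): not NE [P1→B gives 9>1; P3→W gives 8>2]
(A,Q,W): not NE [P1→B gives 7>2]
(A,R,X): not NE [P3→W gives 10>8]
(A,R,Y): not NE [P1→B gives 8>4; P3→W gives 10>7]
(A,R,Z): not NE [P1→B gives 4>2; P2→Q gives 4>3; P3→W gives 10>4]
(A,R,W): not NE [P1→B gives 9>2; P2→Q gives 9>0]
(A,S,X): not NE [P1→B gives 3>0; P2→R gives 9>6; P3→Z gives 5>3]
(A,S,Y): not NE [P1→B gives 5>4; P3→Z gives 5>3]
(A,S,Z): not NE [P1→B gives 8>7; P2→Q gives 4>1]
(A,S,W): not NE [P2→Q gives 9>3; P3→Z gives 5>1]
(B,P,X): not NE [P1→A gives 7>1]
(B,P,Y): not NE [P1→A gives 7>0; P3→X gives 9>0]
(B,P,Z): not NE [P3→X gives 9>2]
(B,P,W): not NE [P3→X gives 9>6]
(B,Q,X): not NE [P2→S gives 9>8; P3→Y gives 9>4]
(B,Q,Y): not NE [P1→A gives 8>2; P2→P gives 8>1]
(B,Q,Z): not NE [P2→P gives 9>2; P3→Y gives 9>8]
(B,Q,W): not NE [P2→P gives 8>7; P3→Y gives 9>6]
(B,R,X): not NE [P2→S gives 9>4; P3→W gives 5>3]
(B,R,Y): not NE [P2→P gives 8>1; P3→W gives 5>1]
(B,R,Z): not NE [P2→P gives 9>8; P3→W gives 5>1]
(B,R,W): not NE [P2→P gives 8>4]
(B,S,X): not NE [P3→W gives 7>5]
(B,S,Y): not NE [P2→P gives 8>1; P3→W gives 7>6]
(B,S,Z): not NE [P2→P gives 9>8]
(B,S,W): not NE [P1→A gives 7>4; P2→P gives 8>2]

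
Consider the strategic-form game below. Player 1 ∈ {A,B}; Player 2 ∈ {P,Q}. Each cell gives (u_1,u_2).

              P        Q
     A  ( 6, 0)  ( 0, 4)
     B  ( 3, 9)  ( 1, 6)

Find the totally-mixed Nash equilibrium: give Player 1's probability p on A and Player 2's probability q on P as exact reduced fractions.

P1 indiff ⇒ q·6+(1-q)·0 = q·3+(1-q)·1 ⇒ q(3) = (1-q)(1) ⇒ q = 1/4
P2 indiff ⇒ p·0+(1-p)·9 = p·4+(1-p)·6 ⇒ p(-4) = (1-p)(-3) ⇒ p = 3/7

(p,q) = (3/7, 1/4)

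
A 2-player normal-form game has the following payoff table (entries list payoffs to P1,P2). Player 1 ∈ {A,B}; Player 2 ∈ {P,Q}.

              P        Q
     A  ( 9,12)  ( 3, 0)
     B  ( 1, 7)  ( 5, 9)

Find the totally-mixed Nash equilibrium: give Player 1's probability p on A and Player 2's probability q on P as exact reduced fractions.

P1 mixes 1/7 on A; P2 mixes 1/5 on P

P1 indiff ⇒ q·9+(1-q)·3 = q·1+(1-q)·5 ⇒ q(8) = (1-q)(2) ⇒ q = 1/5
P2 indiff ⇒ p·12+(1-p)·7 = p·0+(1-p)·9 ⇒ p(12) = (1-p)(2) ⇒ p = 1/7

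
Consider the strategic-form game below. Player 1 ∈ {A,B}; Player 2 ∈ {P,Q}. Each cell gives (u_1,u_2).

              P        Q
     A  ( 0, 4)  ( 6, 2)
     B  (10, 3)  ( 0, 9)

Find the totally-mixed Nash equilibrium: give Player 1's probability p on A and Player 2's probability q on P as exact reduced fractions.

(p,q) = (3/4, 3/8)

P1 indiff ⇒ q·0+(1-q)·6 = q·10+(1-q)·0 ⇒ q(-10) = (1-q)(-6) ⇒ q = 3/8
P2 indiff ⇒ p·4+(1-p)·3 = p·2+(1-p)·9 ⇒ p(2) = (1-p)(6) ⇒ p = 3/4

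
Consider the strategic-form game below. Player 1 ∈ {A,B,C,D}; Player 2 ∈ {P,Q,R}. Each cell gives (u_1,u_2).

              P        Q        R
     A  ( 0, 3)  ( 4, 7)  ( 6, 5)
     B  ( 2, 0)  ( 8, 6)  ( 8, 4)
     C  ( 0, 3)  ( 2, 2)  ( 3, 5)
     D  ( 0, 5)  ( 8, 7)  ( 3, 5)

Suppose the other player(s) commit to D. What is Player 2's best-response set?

u_2(P vs D) = 5
u_2(Q vs D) = 7
u_2(R vs D) = 5
max payoff 7 at {Q}

P2 best: {Q}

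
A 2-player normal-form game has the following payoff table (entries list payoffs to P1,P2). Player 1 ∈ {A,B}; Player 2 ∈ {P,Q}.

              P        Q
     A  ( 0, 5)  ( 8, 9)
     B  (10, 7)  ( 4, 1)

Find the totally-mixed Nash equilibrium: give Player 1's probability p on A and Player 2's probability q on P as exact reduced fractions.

(p,q) = (3/5, 2/7)

P1 indiff ⇒ q·0+(1-q)·8 = q·10+(1-q)·4 ⇒ q(-10) = (1-q)(-4) ⇒ q = 2/7
P2 indiff ⇒ p·5+(1-p)·7 = p·9+(1-p)·1 ⇒ p(-4) = (1-p)(-6) ⇒ p = 3/5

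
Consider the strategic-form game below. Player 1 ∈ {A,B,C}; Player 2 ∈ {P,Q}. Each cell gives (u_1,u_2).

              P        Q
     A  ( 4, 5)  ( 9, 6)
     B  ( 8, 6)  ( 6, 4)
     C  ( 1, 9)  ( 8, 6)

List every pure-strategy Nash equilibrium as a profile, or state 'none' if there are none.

PSNE = {(A,Q), (B,P)}

(A,P): not NE [P1→B gives 8>4; P2→Q gives 6>5]
(A,Q): NE
(B,P): NE
(B,Q): not NE [P1→A gives 9>6; P2→P gives 6>4]
(C,P): not NE [P1→B gives 8>1]
(C,Q): not NE [P1→A gives 9>8; P2→P gives 9>6]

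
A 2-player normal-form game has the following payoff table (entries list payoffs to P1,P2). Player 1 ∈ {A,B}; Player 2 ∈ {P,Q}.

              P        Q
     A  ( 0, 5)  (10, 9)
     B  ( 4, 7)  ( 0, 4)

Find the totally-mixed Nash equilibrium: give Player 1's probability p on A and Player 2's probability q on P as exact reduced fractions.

P1 indiff ⇒ q·0+(1-q)·10 = q·4+(1-q)·0 ⇒ q(-4) = (1-q)(-10) ⇒ q = 5/7
P2 indiff ⇒ p·5+(1-p)·7 = p·9+(1-p)·4 ⇒ p(-4) = (1-p)(-3) ⇒ p = 3/7

P1 mixes 3/7 on A; P2 mixes 5/7 on P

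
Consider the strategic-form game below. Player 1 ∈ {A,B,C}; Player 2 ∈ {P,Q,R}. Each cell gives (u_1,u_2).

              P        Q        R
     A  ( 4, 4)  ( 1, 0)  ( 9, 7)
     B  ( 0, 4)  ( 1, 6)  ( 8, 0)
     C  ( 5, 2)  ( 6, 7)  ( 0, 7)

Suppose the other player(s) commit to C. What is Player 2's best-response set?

u_2(P vs C) = 2
u_2(Q vs C) = 7
u_2(R vs C) = 7
max payoff 7 at {Q,R}

argmax u_2 = {Q,R}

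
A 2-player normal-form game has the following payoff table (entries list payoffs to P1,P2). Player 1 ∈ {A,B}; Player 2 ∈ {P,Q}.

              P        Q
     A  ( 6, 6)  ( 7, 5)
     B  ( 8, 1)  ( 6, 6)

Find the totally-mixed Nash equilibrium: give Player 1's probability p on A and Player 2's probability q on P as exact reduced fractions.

P1 indiff ⇒ q·6+(1-q)·7 = q·8+(1-q)·6 ⇒ q(-2) = (1-q)(-1) ⇒ q = 1/3
P2 indiff ⇒ p·6+(1-p)·1 = p·5+(1-p)·6 ⇒ p(1) = (1-p)(5) ⇒ p = 5/6

(p,q) = (5/6, 1/3)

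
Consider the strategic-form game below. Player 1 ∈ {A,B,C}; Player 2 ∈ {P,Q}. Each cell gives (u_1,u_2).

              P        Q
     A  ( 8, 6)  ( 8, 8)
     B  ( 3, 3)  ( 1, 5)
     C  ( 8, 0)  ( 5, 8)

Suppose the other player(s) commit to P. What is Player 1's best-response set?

u_1(A vs P) = 8
u_1(B vs P) = 3
u_1(C vs P) = 8
max payoff 8 at {A,C}

BR_1 = {A,C}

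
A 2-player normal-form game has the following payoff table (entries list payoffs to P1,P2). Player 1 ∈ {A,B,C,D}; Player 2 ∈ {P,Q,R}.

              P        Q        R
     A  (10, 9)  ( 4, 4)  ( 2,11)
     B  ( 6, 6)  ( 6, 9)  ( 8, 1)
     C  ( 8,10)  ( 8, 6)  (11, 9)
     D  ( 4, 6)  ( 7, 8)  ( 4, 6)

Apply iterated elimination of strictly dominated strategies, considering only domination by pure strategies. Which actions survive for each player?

Survivors P1:{A,C} P2:{P,R}

P1 drop B (C beats it: P:8>6 Q:8>6 R:11>8)
P1 drop D (C beats it: P:8>4 Q:8>7 R:11>4)
P2 drop Q (P beats it: A:9>4 C:10>6)
P1→{A,C} P2→{P,R}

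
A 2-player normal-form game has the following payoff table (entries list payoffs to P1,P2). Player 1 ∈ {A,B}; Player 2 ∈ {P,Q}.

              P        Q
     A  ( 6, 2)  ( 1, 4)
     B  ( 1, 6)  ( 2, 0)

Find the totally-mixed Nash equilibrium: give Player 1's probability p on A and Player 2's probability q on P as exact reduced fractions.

P1 mixes 3/4 on A; P2 mixes 1/6 on P

P1 indiff ⇒ q·6+(1-q)·1 = q·1+(1-q)·2 ⇒ q(5) = (1-q)(1) ⇒ q = 1/6
P2 indiff ⇒ p·2+(1-p)·6 = p·4+(1-p)·0 ⇒ p(-2) = (1-p)(-6) ⇒ p = 3/4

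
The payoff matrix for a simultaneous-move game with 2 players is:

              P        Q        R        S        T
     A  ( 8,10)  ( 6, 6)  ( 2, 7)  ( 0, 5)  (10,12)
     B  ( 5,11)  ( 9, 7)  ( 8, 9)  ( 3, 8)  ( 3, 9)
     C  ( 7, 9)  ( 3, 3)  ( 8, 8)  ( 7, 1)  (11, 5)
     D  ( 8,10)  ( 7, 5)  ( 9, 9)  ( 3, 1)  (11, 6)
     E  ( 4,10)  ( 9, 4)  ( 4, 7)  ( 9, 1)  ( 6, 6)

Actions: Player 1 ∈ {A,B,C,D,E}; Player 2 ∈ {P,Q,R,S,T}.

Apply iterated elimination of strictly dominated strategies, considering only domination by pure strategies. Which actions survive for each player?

P2 drop Q (P beats it: A:10>6 B:11>7 C:9>3 D:10>5 E:10>4)
P2 drop R (P beats it: A:10>7 B:11>9 C:9>8 D:10>9 E:10>7)
P1 drop B (C beats it: P:7>5 S:7>3 T:11>3)
P2 drop S (P beats it: A:10>5 C:9>1 D:10>1 E:10>1)
P1 drop E (A beats it: P:8>4 T:10>6)
P1→{A,C,D} P2→{P,T}

IESDS → P1:{A,C,D} P2:{P,T}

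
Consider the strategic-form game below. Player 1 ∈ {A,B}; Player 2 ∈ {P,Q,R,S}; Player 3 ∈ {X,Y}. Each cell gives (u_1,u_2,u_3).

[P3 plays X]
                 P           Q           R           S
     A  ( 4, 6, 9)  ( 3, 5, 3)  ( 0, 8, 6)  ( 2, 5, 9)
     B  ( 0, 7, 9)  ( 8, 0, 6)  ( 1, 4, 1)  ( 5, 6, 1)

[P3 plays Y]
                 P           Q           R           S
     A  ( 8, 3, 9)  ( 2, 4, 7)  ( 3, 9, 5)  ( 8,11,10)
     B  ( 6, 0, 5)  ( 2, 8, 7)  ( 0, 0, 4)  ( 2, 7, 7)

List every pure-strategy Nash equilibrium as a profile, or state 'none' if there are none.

(A,P,X): not NE [P2→R gives 8>6]
(A,P,Y): not NE [P2→S gives 11>3]
(A,Q,X): not NE [P1→B gives 8>3; P2→R gives 8>5; P3→Y gives 7>3]
(A,Q,Y): not NE [P2→S gives 11>4]
(A,R,X): not NE [P1→B gives 1>0]
(A,R,Y): not NE [P2→S gives 11>9; P3→X gives 6>5]
(A,S,X): not NE [P1→B gives 5>2; P2→R gives 8>5; P3→Y gives 10>9]
(A,S,Y): NE
(B,P,X): not NE [P1→A gives 4>0]
(B,P,Y): not NE [P1→A gives 8>6; P2→Q gives 8>0; P3→X gives 9>5]
(B,Q,X): not NE [P2→P gives 7>0; P3→Y gives 7>6]
(B,Q,Y): NE
(B,R,X): not NE [P2→P gives 7>4; P3→Y gives 4>1]
(B,R,Y): not NE [P1→A gives 3>0; P2→Q gives 8>0]
(B,S,X): not NE [P2→P gives 7>6; P3→Y gives 7>1]
(B,S,Y): not NE [P1→A gives 8>2; P2→Q gives 8>7]

PSNE = {(A,S,Y), (B,Q,Y)}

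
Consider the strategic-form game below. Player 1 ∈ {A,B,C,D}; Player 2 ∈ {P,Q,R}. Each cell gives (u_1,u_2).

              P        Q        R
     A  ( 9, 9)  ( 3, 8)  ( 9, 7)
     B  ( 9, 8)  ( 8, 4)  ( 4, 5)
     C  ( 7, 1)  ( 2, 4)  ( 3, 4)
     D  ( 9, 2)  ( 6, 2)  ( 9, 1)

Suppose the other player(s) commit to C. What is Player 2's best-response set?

P2 best: {Q,R}

u_2(P vs C) = 1
u_2(Q vs C) = 4
u_2(R vs C) = 4
max payoff 4 at {Q,R}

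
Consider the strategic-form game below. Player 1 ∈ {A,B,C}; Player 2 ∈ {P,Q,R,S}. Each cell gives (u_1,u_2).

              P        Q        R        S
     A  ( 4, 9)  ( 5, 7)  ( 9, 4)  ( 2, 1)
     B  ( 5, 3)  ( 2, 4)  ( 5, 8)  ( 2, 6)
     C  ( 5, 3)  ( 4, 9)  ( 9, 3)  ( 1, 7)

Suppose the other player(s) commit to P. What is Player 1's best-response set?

u_1(A vs P) = 4
u_1(B vs P) = 5
u_1(C vs P) = 5
max payoff 5 at {B,C}

argmax u_1 = {B,C}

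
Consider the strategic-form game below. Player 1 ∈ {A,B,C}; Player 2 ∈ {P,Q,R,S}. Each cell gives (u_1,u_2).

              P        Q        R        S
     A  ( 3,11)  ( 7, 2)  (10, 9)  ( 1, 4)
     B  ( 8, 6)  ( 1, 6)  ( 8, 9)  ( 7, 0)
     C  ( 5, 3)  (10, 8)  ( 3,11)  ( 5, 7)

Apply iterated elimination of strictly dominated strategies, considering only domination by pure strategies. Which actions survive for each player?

P2 drop Q (R beats it: A:9>2 B:9>6 C:11>8)
P1 drop C (B beats it: P:8>5 R:8>3 S:7>5)
P2 drop S (P beats it: A:11>4 B:6>0)
P1→{A,B} P2→{P,R}

IESDS → P1:{A,B} P2:{P,R}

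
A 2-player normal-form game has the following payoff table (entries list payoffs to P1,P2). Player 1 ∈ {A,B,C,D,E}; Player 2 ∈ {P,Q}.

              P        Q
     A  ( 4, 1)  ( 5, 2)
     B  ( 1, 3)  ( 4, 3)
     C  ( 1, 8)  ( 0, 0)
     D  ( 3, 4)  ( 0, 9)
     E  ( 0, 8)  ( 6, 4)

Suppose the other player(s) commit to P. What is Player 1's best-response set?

u_1(A vs P) = 4
u_1(B vs P) = 1
u_1(C vs P) = 1
u_1(D vs P) = 3
u_1(E vs P) = 0
max payoff 4 at {A}

P1 best: {A}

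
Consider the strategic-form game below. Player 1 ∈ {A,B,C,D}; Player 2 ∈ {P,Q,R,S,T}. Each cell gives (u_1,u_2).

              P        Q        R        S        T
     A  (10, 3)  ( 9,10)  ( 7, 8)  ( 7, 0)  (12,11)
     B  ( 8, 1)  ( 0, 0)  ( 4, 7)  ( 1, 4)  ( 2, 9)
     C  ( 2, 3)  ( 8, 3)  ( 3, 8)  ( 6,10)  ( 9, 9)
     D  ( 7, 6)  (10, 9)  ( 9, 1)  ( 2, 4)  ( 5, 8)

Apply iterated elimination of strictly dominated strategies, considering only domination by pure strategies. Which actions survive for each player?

Survivors P1:{A,D} P2:{Q,T}

P1 drop B (A beats it: P:10>8 Q:9>0 R:7>4 S:7>1 T:12>2)
P1 drop C (A beats it: P:10>2 Q:9>8 R:7>3 S:7>6 T:12>9)
P2 drop P (Q beats it: A:10>3 D:9>6)
P2 drop R (Q beats it: A:10>8 D:9>1)
P2 drop S (Q beats it: A:10>0 D:9>4)
P1→{A,D} P2→{Q,T}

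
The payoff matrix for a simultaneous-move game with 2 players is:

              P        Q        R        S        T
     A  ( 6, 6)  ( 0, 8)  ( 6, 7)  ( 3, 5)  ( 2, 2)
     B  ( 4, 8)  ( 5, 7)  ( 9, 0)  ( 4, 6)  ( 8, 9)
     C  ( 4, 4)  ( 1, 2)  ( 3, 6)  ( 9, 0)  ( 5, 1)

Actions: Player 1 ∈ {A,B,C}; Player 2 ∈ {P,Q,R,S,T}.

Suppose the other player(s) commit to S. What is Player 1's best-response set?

u_1(A vs S) = 3
u_1(B vs S) = 4
u_1(C vs S) = 9
max payoff 9 at {C}

argmax u_1 = {C}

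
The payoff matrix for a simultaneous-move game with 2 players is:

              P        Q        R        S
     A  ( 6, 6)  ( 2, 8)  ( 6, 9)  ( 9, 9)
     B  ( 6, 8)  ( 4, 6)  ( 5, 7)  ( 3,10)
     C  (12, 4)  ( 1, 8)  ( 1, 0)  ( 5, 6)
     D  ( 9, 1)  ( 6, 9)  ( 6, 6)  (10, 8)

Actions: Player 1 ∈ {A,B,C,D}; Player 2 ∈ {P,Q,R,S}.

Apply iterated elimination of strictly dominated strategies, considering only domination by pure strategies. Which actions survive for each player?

IESDS → P1:{A,D} P2:{Q,R,S}

P1 drop B (D beats it: P:9>6 Q:6>4 R:6>5 S:10>3)
P2 drop P (Q beats it: A:8>6 C:8>4 D:9>1)
P1 drop C (A beats it: Q:2>1 R:6>1 S:9>5)
P1→{A,D} P2→{Q,R,S}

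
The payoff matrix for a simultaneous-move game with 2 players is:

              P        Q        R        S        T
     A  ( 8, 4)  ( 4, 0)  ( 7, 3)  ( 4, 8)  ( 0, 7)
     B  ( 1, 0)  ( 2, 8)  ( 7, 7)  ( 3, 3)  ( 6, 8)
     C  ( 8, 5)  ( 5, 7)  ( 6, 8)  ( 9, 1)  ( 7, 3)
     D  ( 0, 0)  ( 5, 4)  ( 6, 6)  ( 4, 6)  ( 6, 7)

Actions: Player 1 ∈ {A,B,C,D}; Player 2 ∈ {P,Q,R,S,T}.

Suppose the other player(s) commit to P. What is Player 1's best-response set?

u_1(A vs P) = 8
u_1(B vs P) = 1
u_1(C vs P) = 8
u_1(D vs P) = 0
max payoff 8 at {A,C}

P1 best: {A,C}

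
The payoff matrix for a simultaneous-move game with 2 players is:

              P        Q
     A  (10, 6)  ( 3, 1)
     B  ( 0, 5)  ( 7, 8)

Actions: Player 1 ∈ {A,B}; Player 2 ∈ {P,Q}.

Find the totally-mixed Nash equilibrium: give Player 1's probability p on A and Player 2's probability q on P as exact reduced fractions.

P1 indiff ⇒ q·10+(1-q)·3 = q·0+(1-q)·7 ⇒ q(10) = (1-q)(4) ⇒ q = 2/7
P2 indiff ⇒ p·6+(1-p)·5 = p·1+(1-p)·8 ⇒ p(5) = (1-p)(3) ⇒ p = 3/8

p=3/8, q=2/7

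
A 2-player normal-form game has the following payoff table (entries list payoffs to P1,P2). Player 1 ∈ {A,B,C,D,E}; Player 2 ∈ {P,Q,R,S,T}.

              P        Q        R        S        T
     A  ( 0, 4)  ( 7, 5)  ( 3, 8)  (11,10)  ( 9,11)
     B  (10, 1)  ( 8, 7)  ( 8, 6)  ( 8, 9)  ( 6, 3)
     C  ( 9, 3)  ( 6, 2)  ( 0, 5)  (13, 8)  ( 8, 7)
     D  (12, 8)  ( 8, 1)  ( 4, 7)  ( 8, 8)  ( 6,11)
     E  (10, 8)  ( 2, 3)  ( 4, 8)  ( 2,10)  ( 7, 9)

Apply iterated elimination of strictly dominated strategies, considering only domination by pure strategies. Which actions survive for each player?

P2 drop P (T beats it: A:11>4 B:3>1 C:7>3 D:11>8 E:9>8)
P2 drop Q (S beats it: A:10>5 B:9>7 C:8>2 D:8>1 E:10>3)
P2 drop R (S beats it: A:10>8 B:9>6 C:8>5 D:8>7 E:10>8)
P1 drop B (A beats it: S:11>8 T:9>6)
P1 drop D (A beats it: S:11>8 T:9>6)
P1 drop E (A beats it: S:11>2 T:9>7)
P1→{A,C} P2→{S,T}

Survivors P1:{A,C} P2:{S,T}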